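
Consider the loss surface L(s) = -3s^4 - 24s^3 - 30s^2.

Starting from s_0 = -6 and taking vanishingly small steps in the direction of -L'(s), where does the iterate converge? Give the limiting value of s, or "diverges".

diverges

L'(s) = -12s(s + 1)(s + 5), so L'(-6) = 360.
Gradient descent moves in the -L' direction, i.e. s is decreasing.
There is no critical point below s=-6, and L' keeps the same sign, so the iterate runs off to −∞.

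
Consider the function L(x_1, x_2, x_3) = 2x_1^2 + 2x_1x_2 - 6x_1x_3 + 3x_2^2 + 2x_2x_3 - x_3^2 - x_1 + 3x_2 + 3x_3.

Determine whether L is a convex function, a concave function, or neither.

L is quadratic, so its Hessian is the constant matrix H = [[4, 2, -6], [2, 6, 2], [-6, 2, -2]].
Leading principal minors: 4, 20, -320.
Neither pattern holds ⇒ H is indefinite ⇒ neither convex nor concave.

neither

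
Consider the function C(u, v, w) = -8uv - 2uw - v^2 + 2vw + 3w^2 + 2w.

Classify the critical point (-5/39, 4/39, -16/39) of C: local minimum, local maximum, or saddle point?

saddle point

The Hessian is constant: H = [[0, -8, -2], [-8, -2, 2], [-2, 2, 6]].
Leading principal minors: Δ₁ = 0, Δ₂ = -64, Δ₃ = -312.
The minors fit neither the all-positive nor the alternating-sign pattern, so H is indefinite: a saddle point.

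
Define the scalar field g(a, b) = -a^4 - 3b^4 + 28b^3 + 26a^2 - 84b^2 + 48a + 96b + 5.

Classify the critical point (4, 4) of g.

local maximum

The mixed partial ∂²g/∂a∂b is 0, so the Hessian at any point is diag(g_aa, g_bb) = diag(4(-3a^2 + 13), 12(-3b^2 + 14b - 14)).
At (4, 4): H = diag(-140, -72).
Both eigenvalues are negative, so H is negative definite: a local maximum.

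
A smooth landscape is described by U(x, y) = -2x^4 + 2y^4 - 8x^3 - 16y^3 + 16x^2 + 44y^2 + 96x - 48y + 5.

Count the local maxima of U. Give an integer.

2

U separates as a function of x plus a function of y, so ∇U=0 decouples.
∂U/∂x = -8(x - 2)(x + 2)(x + 3) = 0 at x ∈ {-3, -2, 2}; ∂U/∂y = 8(y - 3)(y - 2)(y - 1) = 0 at y ∈ {1, 2, 3}.
The Hessian is diagonal: diag(U_xx, U_yy). Second derivatives: U_xx(-3)=-40, U_xx(-2)=32, U_xx(2)=-160; U_yy(1)=16, U_yy(2)=-8, U_yy(3)=16.
Local maxima occur where both diagonal entries negative: (-3, 2), (2, 2). Count: 2.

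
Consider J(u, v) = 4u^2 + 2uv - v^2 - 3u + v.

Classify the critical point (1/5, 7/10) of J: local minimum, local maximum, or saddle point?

saddle point

The Hessian of J is constant: H = [[8, 2], [2, -2]].
det(H) = 8·(-2) − 2² = -20.
Since det(H) < 0, H is indefinite and the critical point is a saddle point.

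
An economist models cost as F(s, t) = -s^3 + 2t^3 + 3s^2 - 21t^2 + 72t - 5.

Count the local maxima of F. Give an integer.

F separates as a function of s plus a function of t, so ∇F=0 decouples.
∂F/∂s = -3s(s - 2) = 0 at s ∈ {0, 2}; ∂F/∂t = 6(t - 4)(t - 3) = 0 at t ∈ {3, 4}.
The Hessian is diagonal: diag(F_ss, F_tt). Second derivatives: F_ss(0)=6, F_ss(2)=-6; F_tt(3)=-6, F_tt(4)=6.
Local maxima occur where both diagonal entries negative: (2, 3). Count: 1.

1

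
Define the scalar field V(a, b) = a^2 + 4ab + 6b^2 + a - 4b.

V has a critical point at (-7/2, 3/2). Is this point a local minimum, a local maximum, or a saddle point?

The Hessian of V is constant: H = [[2, 4], [4, 12]].
det(H) = 2·12 − 4² = 8.
det(H) > 0 and tr(H) = 14 > 0, so H is positive definite and the point is a local minimum.

local minimum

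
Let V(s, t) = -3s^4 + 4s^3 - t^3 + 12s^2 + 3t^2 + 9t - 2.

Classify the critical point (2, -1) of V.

The mixed partial ∂²V/∂s∂t is 0, so the Hessian at any point is diag(V_ss, V_tt) = diag(12(-3s^2 + 2s + 2), 6(-t + 1)).
At (2, -1): H = diag(-72, 12).
The eigenvalues have opposite signs, so H is indefinite: a saddle point.

saddle point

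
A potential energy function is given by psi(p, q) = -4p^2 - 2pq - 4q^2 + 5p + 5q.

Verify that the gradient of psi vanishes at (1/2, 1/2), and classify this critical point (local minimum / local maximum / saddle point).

local maximum

∇psi = (-8p - 2q + 5, -2p - 8q + 5); substituting (1/2, 1/2) gives ∇psi = (0, 0), so (1/2, 1/2) is indeed a critical point.
The Hessian of psi is constant: H = [[-8, -2], [-2, -8]].
det(H) = (-8)·(-8) − (-2)² = 60.
det(H) > 0 and tr(H) = -16 < 0, so H is negative definite and the point is a local maximum.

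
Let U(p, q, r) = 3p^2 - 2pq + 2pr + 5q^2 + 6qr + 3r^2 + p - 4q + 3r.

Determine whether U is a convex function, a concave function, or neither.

convex

U is quadratic, so its Hessian is the constant matrix H = [[6, -2, 2], [-2, 10, 6], [2, 6, 6]].
Leading principal minors: 6, 56, 32.
All positive ⇒ H ≻ 0 ⇒ convex.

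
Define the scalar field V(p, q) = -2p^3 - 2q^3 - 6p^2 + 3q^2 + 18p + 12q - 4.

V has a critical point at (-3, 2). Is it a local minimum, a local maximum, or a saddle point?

saddle point

The mixed partial ∂²V/∂p∂q is 0, so the Hessian at any point is diag(V_pp, V_qq) = diag(-12(p + 1), 6(-2q + 1)).
At (-3, 2): H = diag(24, -18).
The eigenvalues have opposite signs, so H is indefinite: a saddle point.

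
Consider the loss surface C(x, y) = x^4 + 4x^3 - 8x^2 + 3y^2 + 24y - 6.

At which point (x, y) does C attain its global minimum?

(-4, -4)

C(x,y) separates as P(x) + Q(y) − 6, so its minimum is min P + min Q − 6.
P'(x) = 4x(x - 1)(x + 4) vanishes at x ∈ {-4, 0, 1}; Q'(y) = 6y + 24 vanishes at y ∈ {-4}.
Local minima of P (where P''>0): P(-4)=-128, P(1)=-3. Local minima of Q: Q(-4)=-48.
So the global minimum of C is P(-4) + Q(-4) − 6 = -128 − 48 − 6 = -182, attained at (-4, -4).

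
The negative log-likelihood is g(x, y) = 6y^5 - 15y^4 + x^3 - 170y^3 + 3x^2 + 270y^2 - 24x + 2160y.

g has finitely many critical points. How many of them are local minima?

2

g separates as a function of x plus a function of y, so ∇g=0 decouples.
∂g/∂x = 3(x - 2)(x + 4) = 0 at x ∈ {-4, 2}; ∂g/∂y = 30(y - 4)(y - 3)(y + 2)(y + 3) = 0 at y ∈ {-3, -2, 3, 4}.
The Hessian is diagonal: diag(g_xx, g_yy). Second derivatives: g_xx(-4)=-18, g_xx(2)=18; g_yy(-3)=-1260, g_yy(-2)=900, g_yy(3)=-900, g_yy(4)=1260.
Local minima occur where both diagonal entries positive: (2, -2), (2, 4). Count: 2.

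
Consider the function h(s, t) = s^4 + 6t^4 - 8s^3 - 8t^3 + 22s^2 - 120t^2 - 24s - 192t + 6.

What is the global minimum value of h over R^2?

h(s,t) separates as P(s) + Q(t) + 6, so its minimum is min P + min Q + 6.
P'(s) = 4(s - 3)(s - 2)(s - 1) vanishes at s ∈ {1, 2, 3}; Q'(t) = 24(t - 4)(t + 1)(t + 2) vanishes at t ∈ {-2, -1, 4}.
Local minima of P (where P''>0): P(1)=-9, P(3)=-9. Local minima of Q: Q(-2)=64, Q(4)=-1664.
So the global minimum of h is P(1) + Q(4) + 6 = -9 − 1664 + 6 = -1667, attained at (1, 4).

-1667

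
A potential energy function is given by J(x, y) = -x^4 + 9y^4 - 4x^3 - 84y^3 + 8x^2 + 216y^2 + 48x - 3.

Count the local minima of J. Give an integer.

J separates as a function of x plus a function of y, so ∇J=0 decouples.
∂J/∂x = -4(x - 2)(x + 2)(x + 3) = 0 at x ∈ {-3, -2, 2}; ∂J/∂y = 36y(y - 4)(y - 3) = 0 at y ∈ {0, 3, 4}.
The Hessian is diagonal: diag(J_xx, J_yy). Second derivatives: J_xx(-3)=-20, J_xx(-2)=16, J_xx(2)=-80; J_yy(0)=432, J_yy(3)=-108, J_yy(4)=144.
Local minima occur where both diagonal entries positive: (-2, 0), (-2, 4). Count: 2.

2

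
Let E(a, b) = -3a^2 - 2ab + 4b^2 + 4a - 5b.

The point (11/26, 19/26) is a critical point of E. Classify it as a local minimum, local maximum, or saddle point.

The Hessian of E is constant: H = [[-6, -2], [-2, 8]].
det(H) = (-6)·8 − (-2)² = -52.
Since det(H) < 0, H is indefinite and the critical point is a saddle point.

saddle point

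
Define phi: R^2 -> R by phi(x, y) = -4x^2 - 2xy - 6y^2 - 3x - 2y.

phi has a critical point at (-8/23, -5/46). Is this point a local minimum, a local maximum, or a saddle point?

The Hessian of phi is constant: H = [[-8, -2], [-2, -12]].
det(H) = (-8)·(-12) − (-2)² = 92.
det(H) > 0 and tr(H) = -20 < 0, so H is negative definite and the point is a local maximum.

local maximum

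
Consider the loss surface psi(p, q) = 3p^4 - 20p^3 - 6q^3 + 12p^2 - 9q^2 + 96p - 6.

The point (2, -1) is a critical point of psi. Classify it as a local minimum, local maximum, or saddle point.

saddle point

The mixed partial ∂²psi/∂p∂q is 0, so the Hessian at any point is diag(psi_pp, psi_qq) = diag(12(3p^2 - 10p + 2), -18(2q + 1)).
At (2, -1): H = diag(-72, 18).
The eigenvalues have opposite signs, so H is indefinite: a saddle point.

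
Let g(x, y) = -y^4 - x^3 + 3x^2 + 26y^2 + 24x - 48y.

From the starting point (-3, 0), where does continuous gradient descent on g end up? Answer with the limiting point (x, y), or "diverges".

(-2, 1)

g is separable, so gradient descent decouples: x follows -∂g/∂x, y follows -∂g/∂y.
∂g/∂x = -3(x - 4)(x + 2); at x=-3 this is -21, so x increases.
∂g/∂y = -4(y - 3)(y - 1)(y + 4); at y=0 this is -48, so y increases.
x converges to its nearest critical value -2 (a local min of the x-part); y converges to 1. The iterate converges to (-2, 1).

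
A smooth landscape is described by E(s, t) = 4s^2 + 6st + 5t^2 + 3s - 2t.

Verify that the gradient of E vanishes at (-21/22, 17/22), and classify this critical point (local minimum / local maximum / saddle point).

∇E = (8s + 6t + 3, 6s + 10t - 2); substituting (-21/22, 17/22) gives ∇E = (0, 0), so (-21/22, 17/22) is indeed a critical point.
The Hessian of E is constant: H = [[8, 6], [6, 10]].
det(H) = 8·10 − 6² = 44.
det(H) > 0 and tr(H) = 18 > 0, so H is positive definite and the point is a local minimum.

local minimum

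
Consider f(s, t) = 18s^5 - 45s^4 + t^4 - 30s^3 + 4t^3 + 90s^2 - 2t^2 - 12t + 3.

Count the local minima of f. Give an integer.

f separates as a function of s plus a function of t, so ∇f=0 decouples.
∂f/∂s = 90s(s - 2)(s - 1)(s + 1) = 0 at s ∈ {-1, 0, 1, 2}; ∂f/∂t = 4(t - 1)(t + 1)(t + 3) = 0 at t ∈ {-3, -1, 1}.
The Hessian is diagonal: diag(f_ss, f_tt). Second derivatives: f_ss(-1)=-540, f_ss(0)=180, f_ss(1)=-180, f_ss(2)=540; f_tt(-3)=32, f_tt(-1)=-16, f_tt(1)=32.
Local minima occur where both diagonal entries positive: (0, -3), (0, 1), (2, -3), (2, 1). Count: 4.

4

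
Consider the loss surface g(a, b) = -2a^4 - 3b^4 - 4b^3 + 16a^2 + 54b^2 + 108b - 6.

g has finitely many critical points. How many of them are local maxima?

4

g separates as a function of a plus a function of b, so ∇g=0 decouples.
∂g/∂a = -8a(a - 2)(a + 2) = 0 at a ∈ {-2, 0, 2}; ∂g/∂b = -12(b - 3)(b + 1)(b + 3) = 0 at b ∈ {-3, -1, 3}.
The Hessian is diagonal: diag(g_aa, g_bb). Second derivatives: g_aa(-2)=-64, g_aa(0)=32, g_aa(2)=-64; g_bb(-3)=-144, g_bb(-1)=96, g_bb(3)=-288.
Local maxima occur where both diagonal entries negative: (-2, -3), (-2, 3), (2, -3), (2, 3). Count: 4.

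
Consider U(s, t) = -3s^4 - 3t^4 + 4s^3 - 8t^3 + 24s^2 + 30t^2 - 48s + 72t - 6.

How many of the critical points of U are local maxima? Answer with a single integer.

4

U separates as a function of s plus a function of t, so ∇U=0 decouples.
∂U/∂s = -12(s - 2)(s - 1)(s + 2) = 0 at s ∈ {-2, 1, 2}; ∂U/∂t = -12(t - 2)(t + 1)(t + 3) = 0 at t ∈ {-3, -1, 2}.
The Hessian is diagonal: diag(U_ss, U_tt). Second derivatives: U_ss(-2)=-144, U_ss(1)=36, U_ss(2)=-48; U_tt(-3)=-120, U_tt(-1)=72, U_tt(2)=-180.
Local maxima occur where both diagonal entries negative: (-2, -3), (-2, 2), (2, -3), (2, 2). Count: 4.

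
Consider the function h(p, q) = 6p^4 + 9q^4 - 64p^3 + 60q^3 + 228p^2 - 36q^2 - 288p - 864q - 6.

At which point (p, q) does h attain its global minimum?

h(p,q) separates as A(p) + B(q) − 6, so its minimum is min A + min B − 6.
A'(p) = 24(p - 4)(p - 3)(p - 1) vanishes at p ∈ {1, 3, 4}; B'(q) = 36(q - 2)(q + 3)(q + 4) vanishes at q ∈ {-4, -3, 2}.
Local minima of A (where A''>0): A(1)=-118, A(4)=-64. Local minima of B: B(-4)=1344, B(2)=-1248.
So the global minimum of h is A(1) + B(2) − 6 = -118 − 1248 − 6 = -1372, attained at (1, 2).

(1, 2)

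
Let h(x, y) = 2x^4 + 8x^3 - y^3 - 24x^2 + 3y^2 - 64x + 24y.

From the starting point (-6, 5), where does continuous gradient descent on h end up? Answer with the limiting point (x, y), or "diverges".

h is separable, so gradient descent decouples: x follows -∂h/∂x, y follows -∂h/∂y.
∂h/∂x = 8(x - 2)(x + 1)(x + 4); at x=-6 this is -640, so x increases.
∂h/∂y = -3(y - 4)(y + 2); at y=5 this is -21, so y increases.
The y-coordinate has no critical point in that direction and runs off to infinity.

diverges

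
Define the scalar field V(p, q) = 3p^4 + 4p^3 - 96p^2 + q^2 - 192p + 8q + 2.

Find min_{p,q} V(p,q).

V(p,q) separates as A(p) + B(q) + 2, so its minimum is min A + min B + 2.
A'(p) = 12(p - 4)(p + 1)(p + 4) vanishes at p ∈ {-4, -1, 4}; B'(q) = 2q + 8 vanishes at q ∈ {-4}.
Local minima of A (where A''>0): A(-4)=-256, A(4)=-1280. Local minima of B: B(-4)=-16.
So the global minimum of V is A(4) + B(-4) + 2 = -1280 − 16 + 2 = -1294, attained at (4, -4).

-1294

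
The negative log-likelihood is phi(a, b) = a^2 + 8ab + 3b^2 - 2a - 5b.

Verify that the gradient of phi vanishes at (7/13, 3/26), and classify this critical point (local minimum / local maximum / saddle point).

saddle point

∇phi = (2a + 8b - 2, 8a + 6b - 5); substituting (7/13, 3/26) gives ∇phi = (0, 0), so (7/13, 3/26) is indeed a critical point.
The Hessian of phi is constant: H = [[2, 8], [8, 6]].
det(H) = 2·6 − 8² = -52.
Since det(H) < 0, H is indefinite and the critical point is a saddle point.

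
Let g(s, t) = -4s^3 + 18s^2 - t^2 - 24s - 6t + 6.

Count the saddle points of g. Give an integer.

g separates as a function of s plus a function of t, so ∇g=0 decouples.
∂g/∂s = -12(s - 2)(s - 1) = 0 at s ∈ {1, 2}; ∂g/∂t = -2(t + 3) = 0 at t ∈ {-3}.
The Hessian is diagonal: diag(g_ss, g_tt). Second derivatives: g_ss(1)=12, g_ss(2)=-12; g_tt(-3)=-2.
Saddle points occur where the two diagonal entries have opposite signs: (1, -3). Count: 1.

1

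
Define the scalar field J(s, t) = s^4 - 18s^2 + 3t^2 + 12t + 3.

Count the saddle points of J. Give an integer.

1

J separates as a function of s plus a function of t, so ∇J=0 decouples.
∂J/∂s = 4s(s - 3)(s + 3) = 0 at s ∈ {-3, 0, 3}; ∂J/∂t = 6(t + 2) = 0 at t ∈ {-2}.
The Hessian is diagonal: diag(J_ss, J_tt). Second derivatives: J_ss(-3)=72, J_ss(0)=-36, J_ss(3)=72; J_tt(-2)=6.
Saddle points occur where the two diagonal entries have opposite signs: (0, -2). Count: 1.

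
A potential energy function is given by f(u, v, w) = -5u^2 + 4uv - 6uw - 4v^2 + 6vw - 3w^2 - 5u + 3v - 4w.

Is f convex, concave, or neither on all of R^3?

concave

f is quadratic, so its Hessian is the constant matrix H = [[-10, 4, -6], [4, -8, 6], [-6, 6, -6]].
Leading principal minors: -10, 64, -24.
Signs alternate −, +, − ⇒ H ≺ 0 ⇒ concave.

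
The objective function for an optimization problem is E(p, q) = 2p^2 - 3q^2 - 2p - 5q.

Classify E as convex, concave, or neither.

E is quadratic, so its Hessian is the constant matrix H = [[4, 0], [0, -6]].
det(H) = -24, tr(H) = -2.
det(H) < 0, so H is indefinite: neither convex nor concave.

neither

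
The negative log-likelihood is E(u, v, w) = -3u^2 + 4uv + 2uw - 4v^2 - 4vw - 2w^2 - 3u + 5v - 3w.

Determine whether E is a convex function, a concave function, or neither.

E is quadratic, so its Hessian is the constant matrix H = [[-6, 4, 2], [4, -8, -4], [2, -4, -4]].
Leading principal minors: -6, 32, -64.
Signs alternate −, +, − ⇒ H ≺ 0 ⇒ concave.

concave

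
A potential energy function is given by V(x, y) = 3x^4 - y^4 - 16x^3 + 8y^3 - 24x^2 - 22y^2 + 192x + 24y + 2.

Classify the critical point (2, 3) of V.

local maximum

The mixed partial ∂²V/∂x∂y is 0, so the Hessian at any point is diag(V_xx, V_yy) = diag(12(3x^2 - 8x - 4), 4(-3y^2 + 12y - 11)).
At (2, 3): H = diag(-96, -8).
Both eigenvalues are negative, so H is negative definite: a local maximum.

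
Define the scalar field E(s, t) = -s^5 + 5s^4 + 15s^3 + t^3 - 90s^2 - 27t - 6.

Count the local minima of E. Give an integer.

2

E separates as a function of s plus a function of t, so ∇E=0 decouples.
∂E/∂s = -5s(s - 4)(s - 3)(s + 3) = 0 at s ∈ {-3, 0, 3, 4}; ∂E/∂t = 3(t - 3)(t + 3) = 0 at t ∈ {-3, 3}.
The Hessian is diagonal: diag(E_ss, E_tt). Second derivatives: E_ss(-3)=630, E_ss(0)=-180, E_ss(3)=90, E_ss(4)=-140; E_tt(-3)=-18, E_tt(3)=18.
Local minima occur where both diagonal entries positive: (-3, 3), (3, 3). Count: 2.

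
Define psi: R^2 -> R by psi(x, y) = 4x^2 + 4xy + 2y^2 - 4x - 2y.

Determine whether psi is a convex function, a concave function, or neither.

convex

psi is quadratic, so its Hessian is the constant matrix H = [[8, 4], [4, 4]].
det(H) = 16, tr(H) = 12.
det(H) > 0 and tr(H) > 0, so H is positive definite everywhere: convex.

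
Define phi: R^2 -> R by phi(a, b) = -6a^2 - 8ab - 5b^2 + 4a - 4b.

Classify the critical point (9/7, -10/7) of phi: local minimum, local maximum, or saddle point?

The Hessian of phi is constant: H = [[-12, -8], [-8, -10]].
det(H) = (-12)·(-10) − (-8)² = 56.
det(H) > 0 and tr(H) = -22 < 0, so H is negative definite and the point is a local maximum.

local maximum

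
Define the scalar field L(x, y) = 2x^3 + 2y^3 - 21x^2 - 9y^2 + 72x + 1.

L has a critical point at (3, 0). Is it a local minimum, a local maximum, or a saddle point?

local maximum

The mixed partial ∂²L/∂x∂y is 0, so the Hessian at any point is diag(L_xx, L_yy) = diag(6(2x - 7), 6(2y - 3)).
At (3, 0): H = diag(-6, -18).
Both eigenvalues are negative, so H is negative definite: a local maximum.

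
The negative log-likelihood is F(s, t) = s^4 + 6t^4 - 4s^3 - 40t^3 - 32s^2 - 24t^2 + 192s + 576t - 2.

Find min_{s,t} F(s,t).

F(s,t) separates as P(s) + Q(t) − 2, so its minimum is min P + min Q − 2.
P'(s) = 4(s - 4)(s - 3)(s + 4) vanishes at s ∈ {-4, 3, 4}; Q'(t) = 24(t - 4)(t - 3)(t + 2) vanishes at t ∈ {-2, 3, 4}.
Local minima of P (where P''>0): P(-4)=-768, P(4)=256. Local minima of Q: Q(-2)=-832, Q(4)=896.
So the global minimum of F is P(-4) + Q(-2) − 2 = -768 − 832 − 2 = -1602, attained at (-4, -2).

-1602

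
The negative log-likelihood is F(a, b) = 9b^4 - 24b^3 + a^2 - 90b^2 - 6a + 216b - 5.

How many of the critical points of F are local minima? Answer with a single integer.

F separates as a function of a plus a function of b, so ∇F=0 decouples.
∂F/∂a = 2(a - 3) = 0 at a ∈ {3}; ∂F/∂b = 36(b - 3)(b - 1)(b + 2) = 0 at b ∈ {-2, 1, 3}.
The Hessian is diagonal: diag(F_aa, F_bb). Second derivatives: F_aa(3)=2; F_bb(-2)=540, F_bb(1)=-216, F_bb(3)=360.
Local minima occur where both diagonal entries positive: (3, -2), (3, 3). Count: 2.

2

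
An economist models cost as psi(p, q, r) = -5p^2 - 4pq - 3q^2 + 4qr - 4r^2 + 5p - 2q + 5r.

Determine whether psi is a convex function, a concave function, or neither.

psi is quadratic, so its Hessian is the constant matrix H = [[-10, -4, 0], [-4, -6, 4], [0, 4, -8]].
Leading principal minors: -10, 44, -192.
Signs alternate −, +, − ⇒ H ≺ 0 ⇒ concave.

concave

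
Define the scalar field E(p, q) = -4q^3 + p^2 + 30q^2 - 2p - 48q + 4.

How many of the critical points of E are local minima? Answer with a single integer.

1

E separates as a function of p plus a function of q, so ∇E=0 decouples.
∂E/∂p = 2(p - 1) = 0 at p ∈ {1}; ∂E/∂q = -12(q - 4)(q - 1) = 0 at q ∈ {1, 4}.
The Hessian is diagonal: diag(E_pp, E_qq). Second derivatives: E_pp(1)=2; E_qq(1)=36, E_qq(4)=-36.
Local minima occur where both diagonal entries positive: (1, 1). Count: 1.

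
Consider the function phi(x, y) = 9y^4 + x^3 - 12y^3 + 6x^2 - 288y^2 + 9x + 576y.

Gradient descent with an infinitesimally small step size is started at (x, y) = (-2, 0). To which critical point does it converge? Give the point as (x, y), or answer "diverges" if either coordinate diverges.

(-1, -4)

phi is separable, so gradient descent decouples: x follows -∂phi/∂x, y follows -∂phi/∂y.
∂phi/∂x = 3(x + 1)(x + 3); at x=-2 this is -3, so x increases.
∂phi/∂y = 36(y - 4)(y - 1)(y + 4); at y=0 this is 576, so y decreases.
x converges to its nearest critical value -1 (a local min of the x-part); y converges to -4. The iterate converges to (-1, -4).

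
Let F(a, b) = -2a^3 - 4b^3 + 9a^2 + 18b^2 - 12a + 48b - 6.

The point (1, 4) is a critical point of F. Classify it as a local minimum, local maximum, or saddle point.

saddle point

The mixed partial ∂²F/∂a∂b is 0, so the Hessian at any point is diag(F_aa, F_bb) = diag(6(-2a + 3), 12(-2b + 3)).
At (1, 4): H = diag(6, -60).
The eigenvalues have opposite signs, so H is indefinite: a saddle point.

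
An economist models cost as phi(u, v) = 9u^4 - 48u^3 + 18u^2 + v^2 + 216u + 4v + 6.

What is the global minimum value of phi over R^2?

-139

phi(u,v) separates as P(u) + Q(v) + 6, so its minimum is min P + min Q + 6.
P'(u) = 36(u - 3)(u - 2)(u + 1) vanishes at u ∈ {-1, 2, 3}; Q'(v) = 2v + 4 vanishes at v ∈ {-2}.
Local minima of P (where P''>0): P(-1)=-141, P(3)=243. Local minima of Q: Q(-2)=-4.
So the global minimum of phi is P(-1) + Q(-2) + 6 = -141 − 4 + 6 = -139, attained at (-1, -2).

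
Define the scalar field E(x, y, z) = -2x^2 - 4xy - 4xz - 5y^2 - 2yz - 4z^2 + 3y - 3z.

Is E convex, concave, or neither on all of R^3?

E is quadratic, so its Hessian is the constant matrix H = [[-4, -4, -4], [-4, -10, -2], [-4, -2, -8]].
Leading principal minors: -4, 24, -80.
Signs alternate −, +, − ⇒ H ≺ 0 ⇒ concave.

concave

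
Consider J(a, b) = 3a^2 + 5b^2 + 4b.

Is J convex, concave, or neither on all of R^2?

J is quadratic, so its Hessian is the constant matrix H = [[6, 0], [0, 10]].
det(H) = 60, tr(H) = 16.
det(H) > 0 and tr(H) > 0, so H is positive definite everywhere: convex.

convex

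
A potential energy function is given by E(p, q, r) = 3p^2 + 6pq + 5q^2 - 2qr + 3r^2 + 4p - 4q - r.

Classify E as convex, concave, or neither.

E is quadratic, so its Hessian is the constant matrix H = [[6, 6, 0], [6, 10, -2], [0, -2, 6]].
Leading principal minors: 6, 24, 120.
All positive ⇒ H ≻ 0 ⇒ convex.

convex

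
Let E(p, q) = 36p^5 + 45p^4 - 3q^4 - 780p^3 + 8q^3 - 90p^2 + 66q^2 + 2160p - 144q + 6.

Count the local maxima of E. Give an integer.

E separates as a function of p plus a function of q, so ∇E=0 decouples.
∂E/∂p = 180(p - 3)(p - 1)(p + 1)(p + 4) = 0 at p ∈ {-4, -1, 1, 3}; ∂E/∂q = -12(q - 4)(q - 1)(q + 3) = 0 at q ∈ {-3, 1, 4}.
The Hessian is diagonal: diag(E_pp, E_qq). Second derivatives: E_pp(-4)=-18900, E_pp(-1)=4320, E_pp(1)=-3600, E_pp(3)=10080; E_qq(-3)=-336, E_qq(1)=144, E_qq(4)=-252.
Local maxima occur where both diagonal entries negative: (-4, -3), (-4, 4), (1, -3), (1, 4). Count: 4.

4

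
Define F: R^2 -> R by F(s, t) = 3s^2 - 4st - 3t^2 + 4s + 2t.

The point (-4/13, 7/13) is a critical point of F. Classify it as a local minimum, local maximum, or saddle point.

The Hessian of F is constant: H = [[6, -4], [-4, -6]].
det(H) = 6·(-6) − (-4)² = -52.
Since det(H) < 0, H is indefinite and the critical point is a saddle point.

saddle point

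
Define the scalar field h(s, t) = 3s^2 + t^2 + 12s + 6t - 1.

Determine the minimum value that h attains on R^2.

-22

h(s,t) separates as P(s) + Q(t) − 1, so its minimum is min P + min Q − 1.
P'(s) = 6s + 12 vanishes at s ∈ {-2}; Q'(t) = 2(t + 3) vanishes at t ∈ {-3}.
Local minima of P (where P''>0): P(-2)=-12. Local minima of Q: Q(-3)=-9.
So the global minimum of h is P(-2) + Q(-3) − 1 = -12 − 9 − 1 = -22, attained at (-2, -3).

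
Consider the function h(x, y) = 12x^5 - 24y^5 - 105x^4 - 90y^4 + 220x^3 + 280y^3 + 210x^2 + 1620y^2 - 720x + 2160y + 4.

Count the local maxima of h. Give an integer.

h separates as a function of x plus a function of y, so ∇h=0 decouples.
∂h/∂x = 60(x - 4)(x - 3)(x - 1)(x + 1) = 0 at x ∈ {-1, 1, 3, 4}; ∂h/∂y = -120(y - 3)(y + 1)(y + 2)(y + 3) = 0 at y ∈ {-3, -2, -1, 3}.
The Hessian is diagonal: diag(h_xx, h_yy). Second derivatives: h_xx(-1)=-2400, h_xx(1)=720, h_xx(3)=-480, h_xx(4)=900; h_yy(-3)=1440, h_yy(-2)=-600, h_yy(-1)=960, h_yy(3)=-14400.
Local maxima occur where both diagonal entries negative: (-1, -2), (-1, 3), (3, -2), (3, 3). Count: 4.

4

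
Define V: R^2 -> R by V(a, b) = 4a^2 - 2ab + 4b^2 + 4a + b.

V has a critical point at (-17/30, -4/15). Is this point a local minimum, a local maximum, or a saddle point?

The Hessian of V is constant: H = [[8, -2], [-2, 8]].
det(H) = 8·8 − (-2)² = 60.
det(H) > 0 and tr(H) = 16 > 0, so H is positive definite and the point is a local minimum.

local minimum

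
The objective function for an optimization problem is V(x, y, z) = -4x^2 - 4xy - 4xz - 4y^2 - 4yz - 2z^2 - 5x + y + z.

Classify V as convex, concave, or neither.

concave

V is quadratic, so its Hessian is the constant matrix H = [[-8, -4, -4], [-4, -8, -4], [-4, -4, -4]].
Leading principal minors: -8, 48, -64.
Signs alternate −, +, − ⇒ H ≺ 0 ⇒ concave.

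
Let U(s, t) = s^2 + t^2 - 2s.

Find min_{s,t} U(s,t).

-1

U(s,t) separates as P(s) + Q(t), so its minimum is min P + min Q.
P'(s) = 2s - 2 vanishes at s ∈ {1}; Q'(t) = 2t vanishes at t ∈ {0}.
Local minima of P (where P''>0): P(1)=-1. Local minima of Q: Q(0)=0.
So the global minimum of U is P(1) + Q(0) = -1 + 0 = -1, attained at (1, 0).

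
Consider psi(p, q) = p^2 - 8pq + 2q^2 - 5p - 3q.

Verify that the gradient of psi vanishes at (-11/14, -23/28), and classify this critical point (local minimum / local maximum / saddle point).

∇psi = (2p - 8q - 5, -8p + 4q - 3); substituting (-11/14, -23/28) gives ∇psi = (0, 0), so (-11/14, -23/28) is indeed a critical point.
The Hessian of psi is constant: H = [[2, -8], [-8, 4]].
det(H) = 2·4 − (-8)² = -56.
Since det(H) < 0, H is indefinite and the critical point is a saddle point.

saddle point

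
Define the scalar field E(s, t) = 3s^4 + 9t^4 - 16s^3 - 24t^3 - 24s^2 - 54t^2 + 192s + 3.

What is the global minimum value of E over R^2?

E(s,t) separates as P(s) + Q(t) + 3, so its minimum is min P + min Q + 3.
P'(s) = 12(s - 4)(s - 2)(s + 2) vanishes at s ∈ {-2, 2, 4}; Q'(t) = 36t(t - 3)(t + 1) vanishes at t ∈ {-1, 0, 3}.
Local minima of P (where P''>0): P(-2)=-304, P(4)=128. Local minima of Q: Q(-1)=-21, Q(3)=-405.
So the global minimum of E is P(-2) + Q(3) + 3 = -304 − 405 + 3 = -706, attained at (-2, 3).

-706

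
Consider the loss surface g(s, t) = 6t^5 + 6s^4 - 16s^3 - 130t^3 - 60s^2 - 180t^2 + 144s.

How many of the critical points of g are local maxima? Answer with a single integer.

2

g separates as a function of s plus a function of t, so ∇g=0 decouples.
∂g/∂s = 24(s - 3)(s - 1)(s + 2) = 0 at s ∈ {-2, 1, 3}; ∂g/∂t = 30t(t - 4)(t + 1)(t + 3) = 0 at t ∈ {-3, -1, 0, 4}.
The Hessian is diagonal: diag(g_ss, g_tt). Second derivatives: g_ss(-2)=360, g_ss(1)=-144, g_ss(3)=240; g_tt(-3)=-1260, g_tt(-1)=300, g_tt(0)=-360, g_tt(4)=4200.
Local maxima occur where both diagonal entries negative: (1, -3), (1, 0). Count: 2.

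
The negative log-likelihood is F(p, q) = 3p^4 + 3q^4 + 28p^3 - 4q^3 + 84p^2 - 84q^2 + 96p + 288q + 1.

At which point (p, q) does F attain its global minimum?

F(p,q) separates as A(p) + B(q) + 1, so its minimum is min A + min B + 1.
A'(p) = 12(p + 1)(p + 2)(p + 4) vanishes at p ∈ {-4, -2, -1}; B'(q) = 12(q - 3)(q - 2)(q + 4) vanishes at q ∈ {-4, 2, 3}.
Local minima of A (where A''>0): A(-4)=-64, A(-1)=-37. Local minima of B: B(-4)=-1472, B(3)=243.
So the global minimum of F is A(-4) + B(-4) + 1 = -64 − 1472 + 1 = -1535, attained at (-4, -4).

(-4, -4)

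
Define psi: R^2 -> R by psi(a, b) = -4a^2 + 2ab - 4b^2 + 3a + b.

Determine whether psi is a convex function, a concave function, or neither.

concave

psi is quadratic, so its Hessian is the constant matrix H = [[-8, 2], [2, -8]].
det(H) = 60, tr(H) = -16.
det(H) > 0 and tr(H) < 0, so H is negative definite everywhere: concave.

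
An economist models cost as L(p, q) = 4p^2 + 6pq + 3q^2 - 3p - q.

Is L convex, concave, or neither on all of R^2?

convex

L is quadratic, so its Hessian is the constant matrix H = [[8, 6], [6, 6]].
det(H) = 12, tr(H) = 14.
det(H) > 0 and tr(H) > 0, so H is positive definite everywhere: convex.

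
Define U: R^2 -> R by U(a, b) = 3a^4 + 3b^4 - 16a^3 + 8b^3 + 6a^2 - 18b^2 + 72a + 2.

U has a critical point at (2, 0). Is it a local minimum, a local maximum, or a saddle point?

local maximum

The mixed partial ∂²U/∂a∂b is 0, so the Hessian at any point is diag(U_aa, U_bb) = diag(12(3a^2 - 8a + 1), 12(3b^2 + 4b - 3)).
At (2, 0): H = diag(-36, -36).
Both eigenvalues are negative, so H is negative definite: a local maximum.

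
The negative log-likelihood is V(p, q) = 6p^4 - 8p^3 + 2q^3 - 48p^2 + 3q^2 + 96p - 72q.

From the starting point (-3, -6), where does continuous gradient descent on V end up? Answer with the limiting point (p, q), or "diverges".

diverges

V is separable, so gradient descent decouples: p follows -∂V/∂p, q follows -∂V/∂q.
∂V/∂p = 24(p - 2)(p - 1)(p + 2); at p=-3 this is -480, so p increases.
∂V/∂q = 6(q - 3)(q + 4); at q=-6 this is 108, so q decreases.
The q-coordinate has no critical point in that direction and runs off to infinity.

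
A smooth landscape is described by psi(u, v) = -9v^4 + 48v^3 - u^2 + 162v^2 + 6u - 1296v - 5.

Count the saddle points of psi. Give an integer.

1

psi separates as a function of u plus a function of v, so ∇psi=0 decouples.
∂psi/∂u = -2(u - 3) = 0 at u ∈ {3}; ∂psi/∂v = -36(v - 4)(v - 3)(v + 3) = 0 at v ∈ {-3, 3, 4}.
The Hessian is diagonal: diag(psi_uu, psi_vv). Second derivatives: psi_uu(3)=-2; psi_vv(-3)=-1512, psi_vv(3)=216, psi_vv(4)=-252.
Saddle points occur where the two diagonal entries have opposite signs: (3, 3). Count: 1.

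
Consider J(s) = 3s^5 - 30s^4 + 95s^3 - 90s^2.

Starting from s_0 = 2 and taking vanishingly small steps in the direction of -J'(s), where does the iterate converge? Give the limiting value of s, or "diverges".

J'(s) = 15s(s - 4)(s - 3)(s - 1), so J'(2) = 60.
Gradient descent moves in the -J' direction, i.e. s is decreasing.
The nearest critical point in that direction is s = 1, where J'' = 90 > 0 (a local minimum). The iterate converges there.

1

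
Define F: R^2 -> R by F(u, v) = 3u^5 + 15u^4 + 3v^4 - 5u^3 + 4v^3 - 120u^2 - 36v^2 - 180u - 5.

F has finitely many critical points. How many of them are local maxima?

F separates as a function of u plus a function of v, so ∇F=0 decouples.
∂F/∂u = 15(u - 2)(u + 1)(u + 2)(u + 3) = 0 at u ∈ {-3, -2, -1, 2}; ∂F/∂v = 12v(v - 2)(v + 3) = 0 at v ∈ {-3, 0, 2}.
The Hessian is diagonal: diag(F_uu, F_vv). Second derivatives: F_uu(-3)=-150, F_uu(-2)=60, F_uu(-1)=-90, F_uu(2)=900; F_vv(-3)=180, F_vv(0)=-72, F_vv(2)=120.
Local maxima occur where both diagonal entries negative: (-3, 0), (-1, 0). Count: 2.

2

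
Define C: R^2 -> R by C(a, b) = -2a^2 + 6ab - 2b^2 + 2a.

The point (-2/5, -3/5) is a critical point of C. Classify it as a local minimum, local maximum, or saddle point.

saddle point

The Hessian of C is constant: H = [[-4, 6], [6, -4]].
det(H) = (-4)·(-4) − 6² = -20.
Since det(H) < 0, H is indefinite and the critical point is a saddle point.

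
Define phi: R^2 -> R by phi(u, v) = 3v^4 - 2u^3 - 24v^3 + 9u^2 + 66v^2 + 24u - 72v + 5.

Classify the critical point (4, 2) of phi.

The mixed partial ∂²phi/∂u∂v is 0, so the Hessian at any point is diag(phi_uu, phi_vv) = diag(6(-2u + 3), 12(3v^2 - 12v + 11)).
At (4, 2): H = diag(-30, -12).
Both eigenvalues are negative, so H is negative definite: a local maximum.

local maximum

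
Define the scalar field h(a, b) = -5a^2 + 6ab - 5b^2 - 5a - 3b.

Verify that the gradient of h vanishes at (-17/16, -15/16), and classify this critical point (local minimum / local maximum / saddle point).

∇h = (-10a + 6b - 5, 6a - 10b - 3); substituting (-17/16, -15/16) gives ∇h = (0, 0), so (-17/16, -15/16) is indeed a critical point.
The Hessian of h is constant: H = [[-10, 6], [6, -10]].
det(H) = (-10)·(-10) − 6² = 64.
det(H) > 0 and tr(H) = -20 < 0, so H is negative definite and the point is a local maximum.

local maximum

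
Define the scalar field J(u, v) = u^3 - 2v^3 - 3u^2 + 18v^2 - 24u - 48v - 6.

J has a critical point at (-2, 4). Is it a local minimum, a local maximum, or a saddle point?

local maximum

The mixed partial ∂²J/∂u∂v is 0, so the Hessian at any point is diag(J_uu, J_vv) = diag(6(u - 1), 12(-v + 3)).
At (-2, 4): H = diag(-18, -12).
Both eigenvalues are negative, so H is negative definite: a local maximum.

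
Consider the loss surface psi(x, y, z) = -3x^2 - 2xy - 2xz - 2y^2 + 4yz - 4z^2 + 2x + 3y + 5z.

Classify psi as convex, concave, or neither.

concave

psi is quadratic, so its Hessian is the constant matrix H = [[-6, -2, -2], [-2, -4, 4], [-2, 4, -8]].
Leading principal minors: -6, 20, -16.
Signs alternate −, +, − ⇒ H ≺ 0 ⇒ concave.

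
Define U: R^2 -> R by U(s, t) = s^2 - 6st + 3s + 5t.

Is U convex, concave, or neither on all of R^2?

neither

U is quadratic, so its Hessian is the constant matrix H = [[2, -6], [-6, 0]].
det(H) = -36, tr(H) = 2.
det(H) < 0, so H is indefinite: neither convex nor concave.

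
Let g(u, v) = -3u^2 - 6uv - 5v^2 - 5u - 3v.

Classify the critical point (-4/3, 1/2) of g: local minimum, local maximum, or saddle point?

The Hessian of g is constant: H = [[-6, -6], [-6, -10]].
det(H) = (-6)·(-10) − (-6)² = 24.
det(H) > 0 and tr(H) = -16 < 0, so H is negative definite and the point is a local maximum.

local maximum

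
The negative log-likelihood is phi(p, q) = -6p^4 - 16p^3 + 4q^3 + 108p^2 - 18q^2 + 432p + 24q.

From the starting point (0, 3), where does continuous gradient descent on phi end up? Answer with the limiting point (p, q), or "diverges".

phi is separable, so gradient descent decouples: p follows -∂phi/∂p, q follows -∂phi/∂q.
∂phi/∂p = -24(p - 3)(p + 2)(p + 3); at p=0 this is 432, so p decreases.
∂phi/∂q = 12(q - 2)(q - 1); at q=3 this is 24, so q decreases.
p converges to its nearest critical value -2 (a local min of the p-part); q converges to 2. The iterate converges to (-2, 2).

(-2, 2)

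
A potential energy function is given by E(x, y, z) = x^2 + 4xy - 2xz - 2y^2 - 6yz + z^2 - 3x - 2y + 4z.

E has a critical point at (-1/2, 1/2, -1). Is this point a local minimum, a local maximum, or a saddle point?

saddle point

The Hessian is constant: H = [[2, 4, -2], [4, -4, -6], [-2, -6, 2]].
Leading principal minors: Δ₁ = 2, Δ₂ = -24, Δ₃ = -8.
The minors fit neither the all-positive nor the alternating-sign pattern, so H is indefinite: a saddle point.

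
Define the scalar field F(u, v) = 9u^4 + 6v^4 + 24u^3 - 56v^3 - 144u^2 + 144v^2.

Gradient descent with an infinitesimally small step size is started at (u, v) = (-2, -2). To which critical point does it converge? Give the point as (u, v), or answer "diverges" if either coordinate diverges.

F is separable, so gradient descent decouples: u follows -∂F/∂u, v follows -∂F/∂v.
∂F/∂u = 36u(u - 2)(u + 4); at u=-2 this is 576, so u decreases.
∂F/∂v = 24v(v - 4)(v - 3); at v=-2 this is -1440, so v increases.
u converges to its nearest critical value -4 (a local min of the u-part); v converges to 0. The iterate converges to (-4, 0).

(-4, 0)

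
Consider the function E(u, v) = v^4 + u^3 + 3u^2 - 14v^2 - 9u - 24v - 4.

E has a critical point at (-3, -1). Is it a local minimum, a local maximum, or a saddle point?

local maximum

The mixed partial ∂²E/∂u∂v is 0, so the Hessian at any point is diag(E_uu, E_vv) = diag(6(u + 1), 4(3v^2 - 7)).
At (-3, -1): H = diag(-12, -16).
Both eigenvalues are negative, so H is negative definite: a local maximum.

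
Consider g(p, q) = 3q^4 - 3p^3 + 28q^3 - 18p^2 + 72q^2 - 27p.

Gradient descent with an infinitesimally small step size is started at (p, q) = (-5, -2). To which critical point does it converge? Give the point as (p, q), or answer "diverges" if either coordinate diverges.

(-3, 0)

g is separable, so gradient descent decouples: p follows -∂g/∂p, q follows -∂g/∂q.
∂g/∂p = -9(p + 1)(p + 3); at p=-5 this is -72, so p increases.
∂g/∂q = 12q(q + 3)(q + 4); at q=-2 this is -48, so q increases.
p converges to its nearest critical value -3 (a local min of the p-part); q converges to 0. The iterate converges to (-3, 0).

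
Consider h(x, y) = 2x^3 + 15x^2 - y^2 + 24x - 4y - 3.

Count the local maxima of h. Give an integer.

h separates as a function of x plus a function of y, so ∇h=0 decouples.
∂h/∂x = 6(x + 1)(x + 4) = 0 at x ∈ {-4, -1}; ∂h/∂y = -2(y + 2) = 0 at y ∈ {-2}.
The Hessian is diagonal: diag(h_xx, h_yy). Second derivatives: h_xx(-4)=-18, h_xx(-1)=18; h_yy(-2)=-2.
Local maxima occur where both diagonal entries negative: (-4, -2). Count: 1.

1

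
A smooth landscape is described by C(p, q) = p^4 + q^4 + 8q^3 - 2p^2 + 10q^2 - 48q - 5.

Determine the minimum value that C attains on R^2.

-35

C(p,q) separates as A(p) + B(q) − 5, so its minimum is min A + min B − 5.
A'(p) = 4p(p - 1)(p + 1) vanishes at p ∈ {-1, 0, 1}; B'(q) = 4(q - 1)(q + 3)(q + 4) vanishes at q ∈ {-4, -3, 1}.
Local minima of A (where A''>0): A(-1)=-1, A(1)=-1. Local minima of B: B(-4)=96, B(1)=-29.
So the global minimum of C is A(-1) + B(1) − 5 = -1 − 29 − 5 = -35, attained at (-1, 1).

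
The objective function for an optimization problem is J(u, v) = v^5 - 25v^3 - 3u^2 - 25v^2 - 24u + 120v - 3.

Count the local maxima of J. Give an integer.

2

J separates as a function of u plus a function of v, so ∇J=0 decouples.
∂J/∂u = -6(u + 4) = 0 at u ∈ {-4}; ∂J/∂v = 5(v - 4)(v - 1)(v + 2)(v + 3) = 0 at v ∈ {-3, -2, 1, 4}.
The Hessian is diagonal: diag(J_uu, J_vv). Second derivatives: J_uu(-4)=-6; J_vv(-3)=-140, J_vv(-2)=90, J_vv(1)=-180, J_vv(4)=630.
Local maxima occur where both diagonal entries negative: (-4, -3), (-4, 1). Count: 2.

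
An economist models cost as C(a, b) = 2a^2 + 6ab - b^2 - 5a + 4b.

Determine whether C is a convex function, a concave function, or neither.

C is quadratic, so its Hessian is the constant matrix H = [[4, 6], [6, -2]].
det(H) = -44, tr(H) = 2.
det(H) < 0, so H is indefinite: neither convex nor concave.

neither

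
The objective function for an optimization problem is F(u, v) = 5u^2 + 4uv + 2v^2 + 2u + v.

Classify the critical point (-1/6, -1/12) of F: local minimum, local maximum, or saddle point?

local minimum

The Hessian of F is constant: H = [[10, 4], [4, 4]].
det(H) = 10·4 − 4² = 24.
det(H) > 0 and tr(H) = 14 > 0, so H is positive definite and the point is a local minimum.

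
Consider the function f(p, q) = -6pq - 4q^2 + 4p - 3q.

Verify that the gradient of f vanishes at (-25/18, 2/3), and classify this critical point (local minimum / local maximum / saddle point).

∇f = (-6q + 4, -6p - 8q - 3); substituting (-25/18, 2/3) gives ∇f = (0, 0), so (-25/18, 2/3) is indeed a critical point.
The Hessian of f is constant: H = [[0, -6], [-6, -8]].
det(H) = 0·(-8) − (-6)² = -36.
Since det(H) < 0, H is indefinite and the critical point is a saddle point.

saddle point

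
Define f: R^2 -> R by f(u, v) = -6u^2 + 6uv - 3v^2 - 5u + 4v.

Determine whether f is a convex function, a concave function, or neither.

concave

f is quadratic, so its Hessian is the constant matrix H = [[-12, 6], [6, -6]].
det(H) = 36, tr(H) = -18.
det(H) > 0 and tr(H) < 0, so H is negative definite everywhere: concave.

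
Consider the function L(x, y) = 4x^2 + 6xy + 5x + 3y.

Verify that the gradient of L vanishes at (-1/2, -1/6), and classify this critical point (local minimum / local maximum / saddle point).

∇L = (8x + 6y + 5, 6x + 3); substituting (-1/2, -1/6) gives ∇L = (0, 0), so (-1/2, -1/6) is indeed a critical point.
The Hessian of L is constant: H = [[8, 6], [6, 0]].
det(H) = 8·0 − 6² = -36.
Since det(H) < 0, H is indefinite and the critical point is a saddle point.

saddle point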